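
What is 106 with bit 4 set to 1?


106 | (1 << 4) = 106 | 16 = 122

122


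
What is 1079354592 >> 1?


0b1000000010101011010010011100000 >> 1 = 0b100000001010101101001001110000 = 539677296

539677296


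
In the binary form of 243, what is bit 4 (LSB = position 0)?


0b11110011, position 4 = 1

1


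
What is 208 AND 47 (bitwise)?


0b11010000 & 0b101111 = 0b0 = 0

0


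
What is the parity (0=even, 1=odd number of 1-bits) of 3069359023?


0b10110110111100101011001110101111 has 21 ones => parity 1

1


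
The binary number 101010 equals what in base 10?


101010 in decimal = 42

42


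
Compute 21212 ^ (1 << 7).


21212 ^ (1 << 7) = 21212 ^ 128 = 21084

21084


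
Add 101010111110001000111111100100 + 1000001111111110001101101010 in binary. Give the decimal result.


101010111110001000111111100100 + 1000001111111110001101101010 = 110011001110000111001101001110 = 859337550

859337550


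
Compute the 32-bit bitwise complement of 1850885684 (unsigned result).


~0b1101110010100100100011000110100 = 0b10010001101011011011100111001011 = 2444081611 (32-bit unsigned)

2444081611


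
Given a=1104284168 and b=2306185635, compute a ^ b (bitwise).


1104284168 ^ 2306185635 = 3366425515

3366425515


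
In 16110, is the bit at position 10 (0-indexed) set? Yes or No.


0b11111011101110, bit 10 = 1. Yes

Yes


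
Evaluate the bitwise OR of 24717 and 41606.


0b110000010001101 | 0b1010001010000110 = 0b1110001010001111 = 57999

57999


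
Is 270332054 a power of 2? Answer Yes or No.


0b10000000111001111000010010110. Multiple bits set => No

No


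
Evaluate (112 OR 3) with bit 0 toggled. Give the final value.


Step 1: 112 | 3 = 115
Step 2: 115 ^ (1 << 0) = 115 ^ 1 = 114

114


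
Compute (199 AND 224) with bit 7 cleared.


Step 1: 199 & 224 = 192
Step 2: 192 & ~(1 << 7) = 64

64


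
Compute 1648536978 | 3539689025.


0b1100010010000101010110110010010 | 0b11010010111110110101111001000001 = 0b11110010111110111111111111010011 = 4076601299

4076601299


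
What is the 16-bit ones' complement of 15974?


15974 ^ 65535 = 49561

49561


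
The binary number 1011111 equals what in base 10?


1011111 in decimal = 95

95


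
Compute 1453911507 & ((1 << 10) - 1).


1453911507 & 1023 = 467

467


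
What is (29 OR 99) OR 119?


Step 1: 29 | 99 = 127
Step 2: 127 | 119 = 127

127


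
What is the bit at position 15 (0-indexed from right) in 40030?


0b1001110001011110, position 15 = 1

1


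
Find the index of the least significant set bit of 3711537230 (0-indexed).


0b11011101001110011001000001001110. Lowest set bit at position 1

1


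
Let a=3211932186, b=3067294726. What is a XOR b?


3211932186 ^ 3067294726 = 161547804

161547804


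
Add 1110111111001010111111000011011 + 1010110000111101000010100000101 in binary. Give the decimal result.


1110111111001010111111000011011 + 1010110000111101000010100000101 = 11001110000001000000001100100000 = 3456369440

3456369440


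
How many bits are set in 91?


0b1011011 has 5 set bits

5


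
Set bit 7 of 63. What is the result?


63 | (1 << 7) = 63 | 128 = 191

191


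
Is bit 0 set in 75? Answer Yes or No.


0b1001011, bit 0 = 1. Yes

Yes


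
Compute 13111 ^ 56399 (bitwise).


0b11001100110111 ^ 0b1101110001001111 = 0b1110111101111000 = 61304

61304


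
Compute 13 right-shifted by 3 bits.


0b1101 >> 3 = 0b1 = 1

1


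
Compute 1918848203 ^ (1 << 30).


1918848203 ^ (1 << 30) = 1918848203 ^ 1073741824 = 845106379

845106379


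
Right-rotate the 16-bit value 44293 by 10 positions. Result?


Rotate 0b1010110100000101 right by 10 (16-bit) = 0b100000101101011 = 16747

16747


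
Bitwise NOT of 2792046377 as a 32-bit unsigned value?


~0b10100110011010110011111100101001 = 0b1011001100101001100000011010110 = 1502920918 (32-bit unsigned)

1502920918


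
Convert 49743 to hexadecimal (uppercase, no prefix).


49743 = C24F hex

C24F


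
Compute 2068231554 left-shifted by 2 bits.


0b1111011010001101011010110000010 << 2 = 0b111101101000110101101011000001000 = 8272926216

8272926216


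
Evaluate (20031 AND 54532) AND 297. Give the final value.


Step 1: 20031 & 54532 = 17412
Step 2: 17412 & 297 = 0

0


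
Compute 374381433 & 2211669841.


0b10110010100001001101101111001 & 0b10000011110100110110011101010001 = 0b10010100000000001101010001 = 38798161

38798161


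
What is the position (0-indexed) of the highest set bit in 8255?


0b10000000111111. Highest set bit at position 13

13


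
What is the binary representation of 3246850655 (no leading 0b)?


3246850655 = 11000001100001110000001001011111 in binary

11000001100001110000001001011111


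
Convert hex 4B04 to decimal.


4B04 hex = 19204 decimal

19204


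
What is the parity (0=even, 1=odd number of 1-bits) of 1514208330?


0b1011010010000001111110001001010 has 14 ones => parity 0

0


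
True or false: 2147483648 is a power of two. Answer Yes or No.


0b10000000000000000000000000000000. Only one bit set => Yes

Yes


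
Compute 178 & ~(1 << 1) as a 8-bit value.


178 & ~(1 << 1) = 176

176


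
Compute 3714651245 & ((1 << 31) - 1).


3714651245 & 2147483647 = 1567167597

1567167597


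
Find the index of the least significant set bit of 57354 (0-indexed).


0b1110000000001010. Lowest set bit at position 1

1


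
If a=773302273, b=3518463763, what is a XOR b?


773302273 ^ 3518463763 = 4288730898

4288730898


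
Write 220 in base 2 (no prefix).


220 = 11011100 in binary

11011100


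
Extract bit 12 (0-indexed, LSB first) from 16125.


0b11111011111101, position 12 = 1

1


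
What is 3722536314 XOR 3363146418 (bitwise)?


0b11011101111000010110010101111010 ^ 0b11001000011101011000101010110010 = 0b10101100101001110111111001000 = 362082248

362082248


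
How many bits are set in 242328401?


0b1110011100011010001101010001 has 14 set bits

14


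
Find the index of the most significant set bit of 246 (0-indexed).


0b11110110. Highest set bit at position 7

7


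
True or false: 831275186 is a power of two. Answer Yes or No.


0b110001100011000100000010110010. Multiple bits set => No

No


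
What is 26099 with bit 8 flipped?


26099 ^ (1 << 8) = 26099 ^ 256 = 25843

25843


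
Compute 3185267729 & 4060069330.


0b10111101110110110101010000010001 & 0b11110001111111111011110111010010 = 0b10110001110110110001010000010000 = 2983924752

2983924752


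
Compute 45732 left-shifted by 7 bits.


0b1011001010100100 << 7 = 0b10110010101001000000000 = 5853696

5853696


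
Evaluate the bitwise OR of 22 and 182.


0b10110 | 0b10110110 = 0b10110110 = 182

182


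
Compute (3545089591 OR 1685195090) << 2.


Step 1: 3545089591 | 1685195090 = 4152348535
Step 2: 4152348535 << 2 = 16609394140

16609394140


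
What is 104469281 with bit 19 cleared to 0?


104469281 & ~(1 << 19) = 103944993

103944993


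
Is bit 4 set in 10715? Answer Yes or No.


0b10100111011011, bit 4 = 1. Yes

Yes


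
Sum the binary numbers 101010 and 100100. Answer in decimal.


101010 + 100100 = 1001110 = 78

78


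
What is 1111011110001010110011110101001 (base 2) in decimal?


1111011110001010110011110101001 in decimal = 2076534697

2076534697


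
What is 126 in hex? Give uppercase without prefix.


126 = 7E hex

7E


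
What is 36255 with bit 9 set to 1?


36255 | (1 << 9) = 36255 | 512 = 36767

36767


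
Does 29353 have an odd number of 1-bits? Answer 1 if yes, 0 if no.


0b111001010101001 has 8 ones => parity 0

0


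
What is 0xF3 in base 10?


F3 hex = 243 decimal

243


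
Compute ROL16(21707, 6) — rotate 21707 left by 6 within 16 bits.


Rotate 0b101010011001011 left by 6 (16-bit) = 0b11001011010101 = 13013

13013


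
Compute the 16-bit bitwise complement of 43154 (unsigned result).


~0b1010100010010010 = 0b101011101101101 = 22381 (16-bit unsigned)

22381


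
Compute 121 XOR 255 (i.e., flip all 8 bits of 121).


121 ^ 255 = 134

134


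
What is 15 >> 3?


0b1111 >> 3 = 0b1 = 1

1


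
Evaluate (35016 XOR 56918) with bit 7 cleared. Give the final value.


Step 1: 35016 ^ 56918 = 22174
Step 2: 22174 & ~(1 << 7) = 22046

22046


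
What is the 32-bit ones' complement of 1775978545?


1775978545 ^ 4294967295 = 2518988750

2518988750


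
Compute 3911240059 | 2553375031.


0b11101001001000001100100101111011 | 0b10011000001100010110100100110111 = 0b11111001001100011110100101111111 = 4180797823

4180797823


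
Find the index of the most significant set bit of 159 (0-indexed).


0b10011111. Highest set bit at position 7

7


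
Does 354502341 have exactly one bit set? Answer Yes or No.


0b10101001000010100011011000101. Multiple bits set => No

No


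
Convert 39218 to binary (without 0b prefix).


39218 = 1001100100110010 in binary

1001100100110010


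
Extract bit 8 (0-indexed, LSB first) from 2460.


0b100110011100, position 8 = 1

1


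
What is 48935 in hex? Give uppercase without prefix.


48935 = BF27 hex

BF27


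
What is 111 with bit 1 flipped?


111 ^ (1 << 1) = 111 ^ 2 = 109

109


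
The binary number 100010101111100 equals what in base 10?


100010101111100 in decimal = 17788

17788


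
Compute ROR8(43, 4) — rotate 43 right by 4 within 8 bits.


Rotate 0b101011 right by 4 (8-bit) = 0b10110010 = 178

178


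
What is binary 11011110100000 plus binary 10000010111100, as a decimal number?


11011110100000 + 10000010111100 = 101100001011100 = 22620

22620


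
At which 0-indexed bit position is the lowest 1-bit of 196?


0b11000100. Lowest set bit at position 2

2


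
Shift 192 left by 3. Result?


0b11000000 << 3 = 0b11000000000 = 1536

1536


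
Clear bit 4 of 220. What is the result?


220 & ~(1 << 4) = 204

204


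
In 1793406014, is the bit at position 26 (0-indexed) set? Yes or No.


0b1101010111001010011010000111110, bit 26 = 0. No

No


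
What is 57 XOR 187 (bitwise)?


0b111001 ^ 0b10111011 = 0b10000010 = 130

130


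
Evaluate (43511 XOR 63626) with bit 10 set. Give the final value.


Step 1: 43511 ^ 63626 = 20861
Step 2: 20861 | (1 << 10) = 20861 | 1024 = 21885

21885


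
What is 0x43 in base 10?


43 hex = 67 decimal

67


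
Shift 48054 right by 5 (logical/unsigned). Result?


0b1011101110110110 >> 5 = 0b10111011101 = 1501

1501


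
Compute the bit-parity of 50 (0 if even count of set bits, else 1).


0b110010 has 3 ones => parity 1

1


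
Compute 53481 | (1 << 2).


53481 | (1 << 2) = 53481 | 4 = 53485

53485


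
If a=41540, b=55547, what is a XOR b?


41540 ^ 55547 = 31423

31423


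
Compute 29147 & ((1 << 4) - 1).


29147 & 15 = 11

11


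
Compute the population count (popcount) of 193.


0b11000001 has 3 set bits

3


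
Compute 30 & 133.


0b11110 & 0b10000101 = 0b100 = 4

4


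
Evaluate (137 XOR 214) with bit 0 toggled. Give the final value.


Step 1: 137 ^ 214 = 95
Step 2: 95 ^ (1 << 0) = 95 ^ 1 = 94

94


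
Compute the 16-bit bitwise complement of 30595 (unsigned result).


~0b111011110000011 = 0b1000100001111100 = 34940 (16-bit unsigned)

34940


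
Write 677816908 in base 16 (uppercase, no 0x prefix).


677816908 = 2866AA4C hex

2866AA4C


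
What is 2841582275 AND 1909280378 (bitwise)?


0b10101001010111110001101011000011 & 0b1110001110011010100111001111010 = 0b100001010011010000101001000010 = 558697026

558697026


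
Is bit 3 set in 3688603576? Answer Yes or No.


0b11011011110110111001111110111000, bit 3 = 1. Yes

Yes


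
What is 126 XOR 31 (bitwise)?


0b1111110 ^ 0b11111 = 0b1100001 = 97

97


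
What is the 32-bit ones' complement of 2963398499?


2963398499 ^ 4294967295 = 1331568796

1331568796


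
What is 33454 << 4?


0b1000001010101110 << 4 = 0b10000010101011100000 = 535264

535264


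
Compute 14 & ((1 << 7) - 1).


14 & 127 = 14

14


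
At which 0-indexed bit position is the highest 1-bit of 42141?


0b1010010010011101. Highest set bit at position 15

15


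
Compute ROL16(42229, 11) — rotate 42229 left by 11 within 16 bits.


Rotate 0b1010010011110101 left by 11 (16-bit) = 0b1010110100100111 = 44327

44327


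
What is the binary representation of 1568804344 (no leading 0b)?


1568804344 = 1011101100000100000110111111000 in binary

1011101100000100000110111111000


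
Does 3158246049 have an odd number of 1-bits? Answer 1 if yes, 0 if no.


0b10111100001111110000001010100001 has 15 ones => parity 1

1


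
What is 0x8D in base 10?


8D hex = 141 decimal

141


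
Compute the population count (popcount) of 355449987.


0b10101001011111011110010000011 has 16 set bits

16


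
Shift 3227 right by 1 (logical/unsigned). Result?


0b110010011011 >> 1 = 0b11001001101 = 1613

1613


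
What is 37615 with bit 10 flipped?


37615 ^ (1 << 10) = 37615 ^ 1024 = 38639

38639


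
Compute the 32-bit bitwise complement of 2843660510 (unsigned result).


~0b10101001011111101101000011011110 = 0b1010110100000010010111100100001 = 1451306785 (32-bit unsigned)

1451306785


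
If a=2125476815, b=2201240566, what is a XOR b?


2125476815 ^ 2201240566 = 4253315129

4253315129


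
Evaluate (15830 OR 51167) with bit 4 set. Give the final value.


Step 1: 15830 | 51167 = 65503
Step 2: 65503 | (1 << 4) = 65503 | 16 = 65503

65503


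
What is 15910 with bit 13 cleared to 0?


15910 & ~(1 << 13) = 7718

7718


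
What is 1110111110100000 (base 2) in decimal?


1110111110100000 in decimal = 61344

61344


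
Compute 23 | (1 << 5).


23 | (1 << 5) = 23 | 32 = 55

55


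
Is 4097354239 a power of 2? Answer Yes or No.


0b11110100001110001010100111111111. Multiple bits set => No

No


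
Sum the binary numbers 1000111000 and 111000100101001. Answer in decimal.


1000111000 + 111000100101001 = 111001101100001 = 29537

29537


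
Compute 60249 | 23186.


0b1110101101011001 | 0b101101010010010 = 0b1111101111011011 = 64475

64475


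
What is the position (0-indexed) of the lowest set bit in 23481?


0b101101110111001. Lowest set bit at position 0

0


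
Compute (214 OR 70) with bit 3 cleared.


Step 1: 214 | 70 = 214
Step 2: 214 & ~(1 << 3) = 214

214


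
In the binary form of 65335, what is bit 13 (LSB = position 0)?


0b1111111100110111, position 13 = 1

1


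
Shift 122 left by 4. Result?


0b1111010 << 4 = 0b11110100000 = 1952

1952


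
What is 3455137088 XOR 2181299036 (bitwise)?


0b11001101111100010011010101000000 ^ 0b10000010000000111111101101011100 = 0b1001111111100101100111000011100 = 1341312540

1341312540


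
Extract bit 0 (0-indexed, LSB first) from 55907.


0b1101101001100011, position 0 = 1

1


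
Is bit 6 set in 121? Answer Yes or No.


0b1111001, bit 6 = 1. Yes

Yes


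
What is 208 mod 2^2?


208 & 3 = 0

0


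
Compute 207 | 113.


0b11001111 | 0b1110001 = 0b11111111 = 255

255


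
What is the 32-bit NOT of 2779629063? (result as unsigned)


~0b10100101101011011100011000000111 = 0b1011010010100100011100111111000 = 1515338232 (32-bit unsigned)

1515338232


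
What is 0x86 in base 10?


86 hex = 134 decimal

134


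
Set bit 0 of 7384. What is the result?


7384 | (1 << 0) = 7384 | 1 = 7385

7385


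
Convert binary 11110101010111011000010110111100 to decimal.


11110101010111011000010110111100 in decimal = 4116547004

4116547004


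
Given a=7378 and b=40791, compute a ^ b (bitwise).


7378 ^ 40791 = 33669

33669


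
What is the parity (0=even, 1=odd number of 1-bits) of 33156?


0b1000000110000100 has 4 ones => parity 0

0


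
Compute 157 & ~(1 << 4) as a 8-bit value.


157 & ~(1 << 4) = 141

141


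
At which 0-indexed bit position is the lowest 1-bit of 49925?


0b1100001100000101. Lowest set bit at position 0

0


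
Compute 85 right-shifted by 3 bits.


0b1010101 >> 3 = 0b1010 = 10

10


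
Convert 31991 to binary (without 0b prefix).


31991 = 111110011110111 in binary

111110011110111


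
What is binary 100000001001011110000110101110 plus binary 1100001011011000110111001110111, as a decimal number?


100000001001011110000110101110 + 1100001011011000110111001110111 = 10000001100100100101000000100101 = 2173849637

2173849637


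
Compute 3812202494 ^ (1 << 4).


3812202494 ^ (1 << 4) = 3812202494 ^ 16 = 3812202478

3812202478


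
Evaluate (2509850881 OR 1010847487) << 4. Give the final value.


Step 1: 2509850881 | 1010847487 = 3185135615
Step 2: 3185135615 << 4 = 50962169840

50962169840


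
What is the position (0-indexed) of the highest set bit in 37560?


0b1001001010111000. Highest set bit at position 15

15


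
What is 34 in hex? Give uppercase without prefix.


34 = 22 hex

22


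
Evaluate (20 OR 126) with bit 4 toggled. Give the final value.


Step 1: 20 | 126 = 126
Step 2: 126 ^ (1 << 4) = 126 ^ 16 = 110

110


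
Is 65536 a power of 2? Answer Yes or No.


0b10000000000000000. Only one bit set => Yes

Yes


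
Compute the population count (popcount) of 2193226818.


0b10000010101110011111110001000010 has 15 set bits

15


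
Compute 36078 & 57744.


0b1000110011101110 & 0b1110000110010000 = 0b1000000010000000 = 32896

32896


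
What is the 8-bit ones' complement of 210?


210 ^ 255 = 45

45


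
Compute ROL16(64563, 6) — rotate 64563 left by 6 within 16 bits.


Rotate 0b1111110000110011 left by 6 (16-bit) = 0b110011111111 = 3327

3327


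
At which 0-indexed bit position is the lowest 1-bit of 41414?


0b1010000111000110. Lowest set bit at position 1

1


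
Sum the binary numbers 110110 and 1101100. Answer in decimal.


110110 + 1101100 = 10100010 = 162

162


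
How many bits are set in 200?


0b11001000 has 3 set bits

3


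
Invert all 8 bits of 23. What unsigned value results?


23 ^ 255 = 232

232


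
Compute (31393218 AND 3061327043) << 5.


Step 1: 31393218 & 3061327043 = 5768386
Step 2: 5768386 << 5 = 184588352

184588352


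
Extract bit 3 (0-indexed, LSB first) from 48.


0b110000, position 3 = 0

0


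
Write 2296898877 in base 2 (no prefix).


2296898877 = 10001000111001111110010100111101 in binary

10001000111001111110010100111101


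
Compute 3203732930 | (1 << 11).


3203732930 | (1 << 11) = 3203732930 | 2048 = 3203734978

3203734978


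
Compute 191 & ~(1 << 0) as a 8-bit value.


191 & ~(1 << 0) = 190

190


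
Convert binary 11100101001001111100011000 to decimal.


11100101001001111100011000 in decimal = 60071704

60071704


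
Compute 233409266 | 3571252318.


0b1101111010011000101011110010 | 0b11010100110111001111110001011110 = 0b11011101111111011111111011111110 = 3724410622

3724410622


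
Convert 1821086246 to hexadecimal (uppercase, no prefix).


1821086246 = 6C8B9226 hex

6C8B9226


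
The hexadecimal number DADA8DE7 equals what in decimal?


DADA8DE7 hex = 3671756263 decimal

3671756263


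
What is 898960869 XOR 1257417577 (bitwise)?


0b110101100101010000110111100101 ^ 0b1001010111100101010101101101001 = 0b1111111011001111010011010001100 = 2137499276

2137499276


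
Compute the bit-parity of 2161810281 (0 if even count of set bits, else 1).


0b10000000110110101001101101101001 has 15 ones => parity 1

1


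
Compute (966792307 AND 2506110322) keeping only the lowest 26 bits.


Step 1: 966792307 & 2506110322 = 287315058
Step 2: 287315058 & 67108863 = 18879602

18879602


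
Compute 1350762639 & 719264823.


0b1010000100000110000000010001111 & 0b101010110111110001110000110111 = 0b100000110000000000000111 = 8585223

8585223


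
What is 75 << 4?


0b1001011 << 4 = 0b10010110000 = 1200

1200


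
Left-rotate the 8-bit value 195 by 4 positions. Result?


Rotate 0b11000011 left by 4 (8-bit) = 0b111100 = 60

60


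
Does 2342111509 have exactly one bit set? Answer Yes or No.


0b10001011100110011100100100010101. Multiple bits set => No

No


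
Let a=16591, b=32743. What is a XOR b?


16591 ^ 32743 = 16168

16168


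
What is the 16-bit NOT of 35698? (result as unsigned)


~0b1000101101110010 = 0b111010010001101 = 29837 (16-bit unsigned)

29837


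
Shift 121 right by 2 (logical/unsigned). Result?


0b1111001 >> 2 = 0b11110 = 30

30


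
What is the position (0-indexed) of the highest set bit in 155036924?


0b1001001111011010110011111100. Highest set bit at position 27

27


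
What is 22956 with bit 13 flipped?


22956 ^ (1 << 13) = 22956 ^ 8192 = 31148

31148


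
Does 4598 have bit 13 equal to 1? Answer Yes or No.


0b1000111110110, bit 13 = 0. No

No


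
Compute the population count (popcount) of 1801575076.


0b1101011011000011101101010100100 has 16 set bits

16


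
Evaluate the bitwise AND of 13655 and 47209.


0b11010101010111 & 0b1011100001101001 = 0b11000001000001 = 12353

12353


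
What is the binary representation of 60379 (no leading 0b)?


60379 = 1110101111011011 in binary

1110101111011011


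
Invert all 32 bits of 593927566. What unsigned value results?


593927566 ^ 4294967295 = 3701039729

3701039729


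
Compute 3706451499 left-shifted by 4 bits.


0b11011100111010111111011000101011 << 4 = 0b110111001110101111110110001010110000 = 59303223984

59303223984


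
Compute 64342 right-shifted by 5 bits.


0b1111101101010110 >> 5 = 0b11111011010 = 2010

2010


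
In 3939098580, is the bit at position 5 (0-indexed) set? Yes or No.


0b11101010110010011101111111010100, bit 5 = 0. No

No


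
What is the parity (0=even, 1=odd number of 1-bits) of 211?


0b11010011 has 5 ones => parity 1

1


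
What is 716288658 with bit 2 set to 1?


716288658 | (1 << 2) = 716288658 | 4 = 716288662

716288662


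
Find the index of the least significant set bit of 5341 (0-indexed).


0b1010011011101. Lowest set bit at position 0

0


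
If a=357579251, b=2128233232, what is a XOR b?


357579251 ^ 2128233232 = 1804237539

1804237539


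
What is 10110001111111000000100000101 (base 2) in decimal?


10110001111111000000100000101 in decimal = 373260549

373260549


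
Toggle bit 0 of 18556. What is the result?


18556 ^ (1 << 0) = 18556 ^ 1 = 18557

18557


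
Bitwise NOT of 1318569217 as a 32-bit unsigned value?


~0b1001110100101111100010100000001 = 0b10110001011010000011101011111110 = 2976398078 (32-bit unsigned)

2976398078


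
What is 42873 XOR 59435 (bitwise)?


0b1010011101111001 ^ 0b1110100000101011 = 0b100111101010010 = 20306

20306


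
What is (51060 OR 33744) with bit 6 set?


Step 1: 51060 | 33744 = 51188
Step 2: 51188 | (1 << 6) = 51188 | 64 = 51188

51188


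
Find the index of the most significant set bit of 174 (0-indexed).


0b10101110. Highest set bit at position 7

7


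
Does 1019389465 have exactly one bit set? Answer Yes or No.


0b111100110000101010011000011001. Multiple bits set => No

No


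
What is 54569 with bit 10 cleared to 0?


54569 & ~(1 << 10) = 53545

53545


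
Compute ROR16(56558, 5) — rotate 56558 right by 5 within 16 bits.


Rotate 0b1101110011101110 right by 5 (16-bit) = 0b111011011100111 = 30439

30439


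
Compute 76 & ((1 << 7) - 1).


76 & 127 = 76

76


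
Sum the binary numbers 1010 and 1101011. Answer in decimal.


1010 + 1101011 = 1110101 = 117

117


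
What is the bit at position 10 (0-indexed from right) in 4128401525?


0b11110110000100100110100001110101, position 10 = 0

0


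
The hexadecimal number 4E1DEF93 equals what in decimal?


4E1DEF93 hex = 1310584723 decimal

1310584723


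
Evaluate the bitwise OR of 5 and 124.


0b101 | 0b1111100 = 0b1111101 = 125

125


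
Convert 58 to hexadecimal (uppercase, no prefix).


58 = 3A hex

3A


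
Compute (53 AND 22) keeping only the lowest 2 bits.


Step 1: 53 & 22 = 20
Step 2: 20 & 3 = 0

0


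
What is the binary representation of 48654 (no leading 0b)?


48654 = 1011111000001110 in binary

1011111000001110


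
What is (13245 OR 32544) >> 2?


Step 1: 13245 | 32544 = 32701
Step 2: 32701 >> 2 = 8175

8175


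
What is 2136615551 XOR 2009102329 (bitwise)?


0b1111111010110100010101001111111 ^ 0b1110111110000000111011111111001 = 0b1000100110100101110110000110 = 144334214

144334214


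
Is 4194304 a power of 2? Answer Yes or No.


0b10000000000000000000000. Only one bit set => Yes

Yes


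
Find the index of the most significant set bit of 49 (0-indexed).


0b110001. Highest set bit at position 5

5


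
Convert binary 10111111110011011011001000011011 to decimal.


10111111110011011011001000011011 in decimal = 3217928731

3217928731


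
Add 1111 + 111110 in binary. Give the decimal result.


1111 + 111110 = 1001101 = 77

77


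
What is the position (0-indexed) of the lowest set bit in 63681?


0b1111100011000001. Lowest set bit at position 0

0


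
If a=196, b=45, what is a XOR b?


196 ^ 45 = 233

233


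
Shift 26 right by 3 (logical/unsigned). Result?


0b11010 >> 3 = 0b11 = 3

3


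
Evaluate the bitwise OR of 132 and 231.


0b10000100 | 0b11100111 = 0b11100111 = 231

231


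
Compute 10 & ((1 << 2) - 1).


10 & 3 = 2

2


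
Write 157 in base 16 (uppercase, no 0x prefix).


157 = 9D hex

9D


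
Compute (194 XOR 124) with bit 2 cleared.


Step 1: 194 ^ 124 = 190
Step 2: 190 & ~(1 << 2) = 186

186


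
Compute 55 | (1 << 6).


55 | (1 << 6) = 55 | 64 = 119

119


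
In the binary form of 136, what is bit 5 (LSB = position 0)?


0b10001000, position 5 = 0

0


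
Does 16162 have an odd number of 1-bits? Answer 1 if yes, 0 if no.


0b11111100100010 has 8 ones => parity 0

0


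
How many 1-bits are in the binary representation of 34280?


0b1000010111101000 has 7 set bits

7


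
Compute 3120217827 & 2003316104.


0b10111001111110101011111011100011 & 0b1110111011010000010110110001000 = 0b110001011010000010110010000000 = 828910720

828910720


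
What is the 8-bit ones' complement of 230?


230 ^ 255 = 25

25


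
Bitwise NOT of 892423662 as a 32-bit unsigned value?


~0b110101001100010100110111101110 = 0b11001010110011101011001000010001 = 3402543633 (32-bit unsigned)

3402543633


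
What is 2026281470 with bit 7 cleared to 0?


2026281470 & ~(1 << 7) = 2026281342

2026281342


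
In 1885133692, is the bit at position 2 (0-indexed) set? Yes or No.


0b1110000010111001101101101111100, bit 2 = 1. Yes

Yes


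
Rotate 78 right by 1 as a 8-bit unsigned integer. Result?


Rotate 0b1001110 right by 1 (8-bit) = 0b100111 = 39

39


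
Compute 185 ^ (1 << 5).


185 ^ (1 << 5) = 185 ^ 32 = 153

153


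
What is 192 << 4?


0b11000000 << 4 = 0b110000000000 = 3072

3072


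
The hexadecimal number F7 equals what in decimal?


F7 hex = 247 decimal

247


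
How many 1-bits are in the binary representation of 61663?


0b1111000011011111 has 11 set bits

11


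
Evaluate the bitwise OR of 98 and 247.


0b1100010 | 0b11110111 = 0b11110111 = 247

247


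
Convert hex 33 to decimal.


33 hex = 51 decimal

51


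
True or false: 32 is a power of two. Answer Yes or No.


0b100000. Only one bit set => Yes

Yes


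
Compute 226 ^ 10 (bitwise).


0b11100010 ^ 0b1010 = 0b11101000 = 232

232


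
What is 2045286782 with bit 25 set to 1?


2045286782 | (1 << 25) = 2045286782 | 33554432 = 2078841214

2078841214


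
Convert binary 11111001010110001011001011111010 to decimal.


11111001010110001011001011111010 in decimal = 4183339770

4183339770


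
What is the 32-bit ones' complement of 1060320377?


1060320377 ^ 4294967295 = 3234646918

3234646918


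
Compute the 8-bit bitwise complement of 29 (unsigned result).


~0b11101 = 0b11100010 = 226 (8-bit unsigned)

226


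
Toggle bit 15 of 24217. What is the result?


24217 ^ (1 << 15) = 24217 ^ 32768 = 56985

56985


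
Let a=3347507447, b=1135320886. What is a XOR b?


3347507447 ^ 1135320886 = 2217572289

2217572289


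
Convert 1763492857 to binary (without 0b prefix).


1763492857 = 1101001000111001100001111111001 in binary

1101001000111001100001111111001


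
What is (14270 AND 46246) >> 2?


Step 1: 14270 & 46246 = 13478
Step 2: 13478 >> 2 = 3369

3369


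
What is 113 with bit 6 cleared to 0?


113 & ~(1 << 6) = 49

49


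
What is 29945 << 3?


0b111010011111001 << 3 = 0b111010011111001000 = 239560

239560


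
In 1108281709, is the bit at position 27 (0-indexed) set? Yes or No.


0b1000010000011110000100101101101, bit 27 = 0. No

No


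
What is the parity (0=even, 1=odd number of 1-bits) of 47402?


0b1011100100101010 has 8 ones => parity 0

0


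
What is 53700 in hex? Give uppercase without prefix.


53700 = D1C4 hex

D1C4


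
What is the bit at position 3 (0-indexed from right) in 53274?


0b1101000000011010, position 3 = 1

1


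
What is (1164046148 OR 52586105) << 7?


Step 1: 1164046148 | 52586105 = 1197731709
Step 2: 1197731709 << 7 = 153309658752

153309658752


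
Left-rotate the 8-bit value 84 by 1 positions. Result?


Rotate 0b1010100 left by 1 (8-bit) = 0b10101000 = 168

168


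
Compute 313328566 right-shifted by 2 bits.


0b10010101011010000001110110110 >> 2 = 0b100101010110100000011101101 = 78332141

78332141


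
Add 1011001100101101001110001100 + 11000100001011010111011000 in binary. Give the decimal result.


1011001100101101001110001100 + 11000100001011010111011000 = 1110010000111000100101100100 = 239307108

239307108


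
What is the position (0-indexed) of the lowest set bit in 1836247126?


0b1101101011100101110100001010110. Lowest set bit at position 1

1


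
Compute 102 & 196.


0b1100110 & 0b11000100 = 0b1000100 = 68

68


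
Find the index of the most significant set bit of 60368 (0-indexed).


0b1110101111010000. Highest set bit at position 15

15


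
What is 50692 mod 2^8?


50692 & 255 = 4

4


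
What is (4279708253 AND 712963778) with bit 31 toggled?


Step 1: 4279708253 & 712963778 = 706093632
Step 2: 706093632 ^ (1 << 31) = 706093632 ^ 2147483648 = 2853577280

2853577280


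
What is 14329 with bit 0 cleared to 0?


14329 & ~(1 << 0) = 14328

14328


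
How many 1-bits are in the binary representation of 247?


0b11110111 has 7 set bits

7


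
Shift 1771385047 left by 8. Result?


0b1101001100101010011000011010111 << 8 = 0b110100110010101001100001101011100000000 = 453474572032

453474572032


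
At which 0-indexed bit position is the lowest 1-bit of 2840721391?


0b10101001010100011111011111101111. Lowest set bit at position 0

0


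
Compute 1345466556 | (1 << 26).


1345466556 | (1 << 26) = 1345466556 | 67108864 = 1412575420

1412575420


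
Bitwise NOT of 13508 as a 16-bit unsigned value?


~0b11010011000100 = 0b1100101100111011 = 52027 (16-bit unsigned)

52027


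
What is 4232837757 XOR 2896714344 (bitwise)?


0b11111100010010111111101001111101 ^ 0b10101100101010000101101001101000 = 0b1010000111000111010000000010101 = 1357094933

1357094933


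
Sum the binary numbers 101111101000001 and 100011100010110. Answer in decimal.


101111101000001 + 100011100010110 = 1010011001010111 = 42583

42583


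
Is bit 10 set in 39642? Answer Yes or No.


0b1001101011011010, bit 10 = 0. No

No


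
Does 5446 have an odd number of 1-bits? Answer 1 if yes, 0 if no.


0b1010101000110 has 6 ones => parity 0

0


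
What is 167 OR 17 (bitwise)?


0b10100111 | 0b10001 = 0b10110111 = 183

183


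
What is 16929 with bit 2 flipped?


16929 ^ (1 << 2) = 16929 ^ 4 = 16933

16933


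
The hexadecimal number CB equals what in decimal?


CB hex = 203 decimal

203


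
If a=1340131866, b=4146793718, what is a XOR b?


1340131866 ^ 4146793718 = 3100362476

3100362476


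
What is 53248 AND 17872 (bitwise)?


0b1101000000000000 & 0b100010111010000 = 0b100000000000000 = 16384

16384


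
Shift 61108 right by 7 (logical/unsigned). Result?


0b1110111010110100 >> 7 = 0b111011101 = 477

477


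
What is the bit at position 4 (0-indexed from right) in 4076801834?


0b11110010111111110000111100101010, position 4 = 0

0


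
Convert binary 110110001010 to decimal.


110110001010 in decimal = 3466

3466


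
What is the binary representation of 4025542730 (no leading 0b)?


4025542730 = 11101111111100001110100001001010 in binary

11101111111100001110100001001010


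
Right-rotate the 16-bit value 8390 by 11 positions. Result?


Rotate 0b10000011000110 right by 11 (16-bit) = 0b1100011000100 = 6340

6340


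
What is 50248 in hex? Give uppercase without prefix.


50248 = C448 hex

C448


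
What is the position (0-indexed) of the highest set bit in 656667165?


0b100111001000111111001000011101. Highest set bit at position 29

29


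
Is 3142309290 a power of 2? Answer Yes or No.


0b10111011010010111101010110101010. Multiple bits set => No

No


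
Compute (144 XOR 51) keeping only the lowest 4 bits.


Step 1: 144 ^ 51 = 163
Step 2: 163 & 15 = 3

3


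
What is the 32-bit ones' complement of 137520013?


137520013 ^ 4294967295 = 4157447282

4157447282


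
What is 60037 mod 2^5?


60037 & 31 = 5

5


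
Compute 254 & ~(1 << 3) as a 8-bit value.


254 & ~(1 << 3) = 246

246


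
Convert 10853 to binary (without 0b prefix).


10853 = 10101001100101 in binary

10101001100101


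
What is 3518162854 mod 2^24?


3518162854 & 16777215 = 11724710

11724710


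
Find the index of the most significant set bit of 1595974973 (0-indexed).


0b1011111001000001010010100111101. Highest set bit at position 30

30


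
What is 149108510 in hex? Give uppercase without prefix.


149108510 = 8E3371E hex

8E3371E


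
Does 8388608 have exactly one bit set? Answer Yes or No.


0b100000000000000000000000. Only one bit set => Yes

Yes


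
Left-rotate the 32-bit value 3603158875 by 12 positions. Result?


Rotate 0b11010110110000111101011101011011 left by 12 (32-bit) = 0b111101011101011011110101101100 = 1031126380

1031126380


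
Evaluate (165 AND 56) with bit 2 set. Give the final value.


Step 1: 165 & 56 = 32
Step 2: 32 | (1 << 2) = 32 | 4 = 36

36


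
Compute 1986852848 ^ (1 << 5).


1986852848 ^ (1 << 5) = 1986852848 ^ 32 = 1986852816

1986852816


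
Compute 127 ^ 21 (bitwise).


0b1111111 ^ 0b10101 = 0b1101010 = 106

106


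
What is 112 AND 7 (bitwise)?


0b1110000 & 0b111 = 0b0 = 0

0


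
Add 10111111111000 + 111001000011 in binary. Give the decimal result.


10111111111000 + 111001000011 = 11111000111011 = 15931

15931


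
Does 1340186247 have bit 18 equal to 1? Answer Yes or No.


0b1001111111000011001111010000111, bit 18 = 0. No

No


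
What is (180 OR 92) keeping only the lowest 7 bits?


Step 1: 180 | 92 = 252
Step 2: 252 & 127 = 124

124


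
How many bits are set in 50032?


0b1100001101110000 has 7 set bits

7


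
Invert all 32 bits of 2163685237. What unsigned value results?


2163685237 ^ 4294967295 = 2131282058

2131282058


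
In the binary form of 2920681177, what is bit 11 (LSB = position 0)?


0b10101110000101100000111011011001, position 11 = 1

1


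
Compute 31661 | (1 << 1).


31661 | (1 << 1) = 31661 | 2 = 31663

31663


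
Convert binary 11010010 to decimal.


11010010 in decimal = 210

210


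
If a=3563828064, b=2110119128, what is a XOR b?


3563828064 ^ 2110119128 = 2846781368

2846781368


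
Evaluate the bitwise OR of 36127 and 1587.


0b1000110100011111 | 0b11000110011 = 0b1000111100111111 = 36671

36671


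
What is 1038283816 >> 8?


0b111101111000101111010000101000 >> 8 = 0b1111011110001011110100 = 4055796

4055796


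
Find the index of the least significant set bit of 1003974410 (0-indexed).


0b111011110101110110111100001010. Lowest set bit at position 1

1


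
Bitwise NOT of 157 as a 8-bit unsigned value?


~0b10011101 = 0b1100010 = 98 (8-bit unsigned)

98


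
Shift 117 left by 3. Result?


0b1110101 << 3 = 0b1110101000 = 936

936


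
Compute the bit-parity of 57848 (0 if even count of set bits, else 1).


0b1110000111111000 has 9 ones => parity 1

1


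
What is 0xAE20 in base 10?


AE20 hex = 44576 decimal

44576


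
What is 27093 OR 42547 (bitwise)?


0b110100111010101 | 0b1010011000110011 = 0b1110111111110111 = 61431

61431


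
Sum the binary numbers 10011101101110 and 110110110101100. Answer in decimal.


10011101101110 + 110110110101100 = 1001010100011010 = 38170

38170


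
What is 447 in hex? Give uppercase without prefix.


447 = 1BF hex

1BF


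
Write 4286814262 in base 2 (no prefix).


4286814262 = 11111111100000111001100000110110 in binary

11111111100000111001100000110110


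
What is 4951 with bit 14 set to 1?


4951 | (1 << 14) = 4951 | 16384 = 21335

21335


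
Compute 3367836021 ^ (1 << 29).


3367836021 ^ (1 << 29) = 3367836021 ^ 536870912 = 3904706933

3904706933


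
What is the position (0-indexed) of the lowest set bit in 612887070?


0b100100100001111110101000011110. Lowest set bit at position 1

1


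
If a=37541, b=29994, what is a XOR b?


37541 ^ 29994 = 59279

59279


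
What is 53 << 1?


0b110101 << 1 = 0b1101010 = 106

106


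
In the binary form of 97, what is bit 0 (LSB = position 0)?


0b1100001, position 0 = 1

1


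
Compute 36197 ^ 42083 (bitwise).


0b1000110101100101 ^ 0b1010010001100011 = 0b10100100000110 = 10502

10502


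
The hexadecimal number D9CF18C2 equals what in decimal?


D9CF18C2 hex = 3654228162 decimal

3654228162


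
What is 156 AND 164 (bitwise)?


0b10011100 & 0b10100100 = 0b10000100 = 132

132


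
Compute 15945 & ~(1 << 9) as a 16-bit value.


15945 & ~(1 << 9) = 15433

15433


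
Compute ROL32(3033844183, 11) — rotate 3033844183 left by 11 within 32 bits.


Rotate 0b10110100110101001100100111010111 left by 11 (32-bit) = 0b10100110010011101011110110100110 = 2790178214

2790178214


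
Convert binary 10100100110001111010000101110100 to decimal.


10100100110001111010000101110100 in decimal = 2764546420

2764546420


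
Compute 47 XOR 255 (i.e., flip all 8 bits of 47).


47 ^ 255 = 208

208


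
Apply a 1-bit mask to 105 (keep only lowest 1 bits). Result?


105 & 1 = 1

1


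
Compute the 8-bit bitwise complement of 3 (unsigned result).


~0b11 = 0b11111100 = 252 (8-bit unsigned)

252
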